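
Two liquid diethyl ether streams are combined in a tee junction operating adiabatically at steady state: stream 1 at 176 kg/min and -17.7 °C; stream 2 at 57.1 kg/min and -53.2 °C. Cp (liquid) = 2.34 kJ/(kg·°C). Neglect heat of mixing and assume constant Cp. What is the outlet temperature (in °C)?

T_out = -26.4 °C

No heat crosses the boundary, so H_out = H_in.
T_out = Σ ṁᵢCp,ᵢTᵢ / Σ ṁᵢCp,ᵢ
      = -14398 / 545.45 = -26.396 °C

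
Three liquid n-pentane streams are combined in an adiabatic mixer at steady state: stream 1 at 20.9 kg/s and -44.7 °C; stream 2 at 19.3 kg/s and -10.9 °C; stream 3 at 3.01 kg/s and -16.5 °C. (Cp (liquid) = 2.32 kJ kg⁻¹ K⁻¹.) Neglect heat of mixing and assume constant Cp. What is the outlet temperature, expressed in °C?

Adiabatic, steady state ⇒ Σ ṁᵢCp,ᵢ(T_out − Tᵢ) = 0
T_out = Σ ṁᵢCp,ᵢTᵢ / Σ ṁᵢCp,ᵢ
      = -2770.7 / 100.25 = -27.639 °C

T_out = -27.6 °C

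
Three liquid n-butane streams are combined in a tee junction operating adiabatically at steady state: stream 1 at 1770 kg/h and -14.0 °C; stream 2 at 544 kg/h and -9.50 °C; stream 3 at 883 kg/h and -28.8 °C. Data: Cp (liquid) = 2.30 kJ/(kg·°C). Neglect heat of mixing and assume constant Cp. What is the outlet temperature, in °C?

T_out = -17.3 °C

No heat crosses the boundary, so H_out = H_in.
T_out = Σ ṁᵢCp,ᵢTᵢ / Σ ṁᵢCp,ᵢ
      = -127370 / 7353.1 = -17.322 °C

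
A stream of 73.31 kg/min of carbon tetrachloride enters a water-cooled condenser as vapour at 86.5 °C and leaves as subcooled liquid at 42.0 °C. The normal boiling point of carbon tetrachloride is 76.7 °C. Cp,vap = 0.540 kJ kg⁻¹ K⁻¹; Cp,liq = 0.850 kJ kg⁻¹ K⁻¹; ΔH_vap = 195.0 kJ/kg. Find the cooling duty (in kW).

vapour 86.5→76.7 °C: -5.292 kJ/kg
condensation at 76.7 °C: -195 kJ/kg
liquid 76.7→42.0 °C: -29.495 kJ/kg
Δh = -5.292 + -195 + -29.495 = -229.79 kJ/kg
Q = ṁ·Δh = 73.31 kg/min × -229.79 kJ/kg = -16846 kJ/min
|Q| = 280.76 kW

Q_c = 281 kW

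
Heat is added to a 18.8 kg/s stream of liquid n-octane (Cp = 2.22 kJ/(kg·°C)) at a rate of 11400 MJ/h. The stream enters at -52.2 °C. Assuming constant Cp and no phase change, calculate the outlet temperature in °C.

T_out = 23.7 °C

Q = 11400 MJ/h = 3166.7 kJ/s
ΔT = Q/(ṁ·Cp) = 3166.7/(18.8×2.22) = 75.874 K
T_out = -52.2 + 75.874 = 23.674 °C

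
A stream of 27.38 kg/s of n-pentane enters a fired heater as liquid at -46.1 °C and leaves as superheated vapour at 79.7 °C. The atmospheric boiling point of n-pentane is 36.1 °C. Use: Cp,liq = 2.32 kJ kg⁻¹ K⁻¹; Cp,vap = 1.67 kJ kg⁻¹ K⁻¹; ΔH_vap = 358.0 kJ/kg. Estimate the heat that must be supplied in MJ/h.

liquid -46.1→36.1 °C: 190.7 kJ/kg
vaporisation at 36.1 °C: 358 kJ/kg
vapour 36.1→79.7 °C: 72.812 kJ/kg
Δh = 190.7 + 358 + 72.812 = 621.52 kJ/kg
Q = ṁ·Δh = 27.38 kg/s × 621.52 kJ/kg = 17017 kJ/s
|Q| = 17017 kW = 61262 MJ/h

Q = 61300 MJ/h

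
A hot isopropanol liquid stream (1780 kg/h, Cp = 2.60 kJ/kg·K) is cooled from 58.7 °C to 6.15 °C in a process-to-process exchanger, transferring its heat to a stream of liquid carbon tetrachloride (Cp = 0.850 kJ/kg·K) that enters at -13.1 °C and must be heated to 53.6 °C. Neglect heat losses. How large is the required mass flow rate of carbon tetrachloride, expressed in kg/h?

ṁ_c = 4290 kg/h

Heat released by hot stream: Q = 1780 × 2.60 × (58.7 − 6.15) = 243200 kJ/h
Energy balance on cold side (adiabatic exchanger): Q = ṁ_c·Cp_c·(T_c,out − T_c,in)
ṁ_c = 243200 / [0.850 × (53.6 − -13.1)] = 4289.6 kg/h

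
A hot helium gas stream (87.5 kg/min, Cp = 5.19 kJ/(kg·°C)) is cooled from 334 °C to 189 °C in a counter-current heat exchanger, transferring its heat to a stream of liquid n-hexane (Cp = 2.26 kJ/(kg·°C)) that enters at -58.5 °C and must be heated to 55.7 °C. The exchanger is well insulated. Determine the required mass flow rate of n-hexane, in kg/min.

Heat released by hot stream: Q = 87.5 × 5.19 × (334 − 189) = 65848 kJ/min
Energy balance on cold side (adiabatic exchanger): Q = ṁ_c·Cp_c·(T_c,out − T_c,in)
ṁ_c = 65848 / [2.26 × (55.7 − -58.5)] = 255.13 kg/min

ṁ_c = 255 kg/min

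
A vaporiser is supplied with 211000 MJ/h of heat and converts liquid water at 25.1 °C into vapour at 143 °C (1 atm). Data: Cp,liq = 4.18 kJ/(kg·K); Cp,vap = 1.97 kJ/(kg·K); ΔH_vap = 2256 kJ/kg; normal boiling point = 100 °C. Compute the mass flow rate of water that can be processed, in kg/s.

Δh = 4.18×(100−25.1) + 2256 + 1.97×(143−100) = 2653.8 kJ/kg
Q = 211000 MJ/h = 58611 kJ/s = 58611 kJ/s
ṁ = Q/Δh = 58611 / 2653.8 = 22.086 kg/s

ṁ = 22.1 kg/s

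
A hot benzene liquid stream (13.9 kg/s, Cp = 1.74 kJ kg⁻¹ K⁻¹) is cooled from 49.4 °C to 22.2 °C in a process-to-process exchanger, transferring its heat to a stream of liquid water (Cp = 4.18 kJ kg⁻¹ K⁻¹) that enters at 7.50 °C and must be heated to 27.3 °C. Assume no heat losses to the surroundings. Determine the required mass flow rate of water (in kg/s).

ṁ_c = 7.95 kg/s

Heat released by hot stream: Q = 13.9 × 1.74 × (49.4 − 22.2) = 657.86 kJ/s
Energy balance on cold side (adiabatic exchanger): Q = ṁ_c·Cp_c·(T_c,out − T_c,in)
ṁ_c = 657.86 / [4.18 × (27.3 − 7.50)] = 7.9486 kg/s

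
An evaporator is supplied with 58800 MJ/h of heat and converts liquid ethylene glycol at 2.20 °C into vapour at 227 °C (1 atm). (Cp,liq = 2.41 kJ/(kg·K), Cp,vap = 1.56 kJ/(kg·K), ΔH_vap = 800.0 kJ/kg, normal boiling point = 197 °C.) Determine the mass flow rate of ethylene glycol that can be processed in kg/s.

Δh = 2.41×(197−2.20) + 800.0 + 1.56×(227−197) = 1316.3 kJ/kg
Q = 58800 MJ/h = 16333 kJ/s = 16333 kJ/s
ṁ = Q/Δh = 16333 / 1316.3 = 12.409 kg/s

ṁ = 12.4 kg/s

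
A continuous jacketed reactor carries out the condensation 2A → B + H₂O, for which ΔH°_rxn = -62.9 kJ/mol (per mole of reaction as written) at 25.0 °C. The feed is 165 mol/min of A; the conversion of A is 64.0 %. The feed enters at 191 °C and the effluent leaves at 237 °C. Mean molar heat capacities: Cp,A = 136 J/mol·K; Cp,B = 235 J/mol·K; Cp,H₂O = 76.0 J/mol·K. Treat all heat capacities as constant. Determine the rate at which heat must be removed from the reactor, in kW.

Q_out = 30.9 kW

Extent of reaction ξ = 0.640 × 165 / 2 = 52.8 mol/min
Reaction term: ξ·ΔH°_rxn = 52.8 × -62.9 = -3321.1 kJ/min
Sensible, feed 191→25 °C: -3725 kJ/min
Outlet flows (mol/min): A 59.4, B 52.8, H₂O 52.8
Sensible, products 25→237 °C: 5193.8 kJ/min
Q = ΔH = -1852.3 kJ/min = -30.872 kW
Heat removed = 30.872 kW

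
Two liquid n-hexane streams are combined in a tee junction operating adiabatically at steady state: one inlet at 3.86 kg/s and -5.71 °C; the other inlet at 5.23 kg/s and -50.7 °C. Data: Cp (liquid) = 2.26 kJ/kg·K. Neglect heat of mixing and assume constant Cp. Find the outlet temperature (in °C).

T_out = -31.6 °C

Energy balance with Q = 0: Σ ṁᵢCp,ᵢ(T_out − Tᵢ) = 0
Σ ṁᵢCp,ᵢTᵢ = 3.86×2.26×-5.71 + 5.23×2.26×-50.7 = -649.08
Σ ṁᵢCp,ᵢ = 3.86×2.26 + 5.23×2.26 = 20.543
T_out = -649.08 / 20.543 = -31.595 °C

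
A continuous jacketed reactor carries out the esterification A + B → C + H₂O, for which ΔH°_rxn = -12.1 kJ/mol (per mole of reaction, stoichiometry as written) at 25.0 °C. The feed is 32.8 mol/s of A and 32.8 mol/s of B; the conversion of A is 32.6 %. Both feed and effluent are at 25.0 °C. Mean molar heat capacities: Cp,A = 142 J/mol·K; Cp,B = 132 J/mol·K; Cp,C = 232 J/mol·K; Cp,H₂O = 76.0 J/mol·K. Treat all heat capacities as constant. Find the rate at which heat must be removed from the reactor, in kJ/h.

Q_out = 466000 kJ/h

Extent of reaction ξ = 0.326 × 32.8 = 10.693 mol/s
Reaction term: ξ·ΔH°_rxn = 10.693 × -12.1 = -129.38 kJ/s
Q = ΔH = -129.38 kJ/s = -129.38 kW
Heat removed = 465780 kJ/h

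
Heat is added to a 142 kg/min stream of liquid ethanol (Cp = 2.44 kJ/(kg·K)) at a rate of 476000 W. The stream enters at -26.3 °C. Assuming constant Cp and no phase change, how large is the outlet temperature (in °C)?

T_out = 56.1 °C

Q = 476000 W = 28560 kJ/min
ΔT = Q/(ṁ·Cp) = 28560/(142×2.44) = 82.429 K
T_out = -26.3 + 82.429 = 56.129 °C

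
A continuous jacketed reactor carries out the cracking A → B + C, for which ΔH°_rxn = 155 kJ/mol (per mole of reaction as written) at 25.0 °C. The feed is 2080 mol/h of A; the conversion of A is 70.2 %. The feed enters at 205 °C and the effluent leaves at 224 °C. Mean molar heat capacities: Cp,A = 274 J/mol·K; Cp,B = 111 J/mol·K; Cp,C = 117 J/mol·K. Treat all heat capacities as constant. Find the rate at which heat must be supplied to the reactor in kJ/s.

Q_in = 62.2 kJ/s

Extent of reaction ξ = 0.702 × 2080 = 1460.2 mol/h
Reaction term: ξ·ΔH°_rxn = 1460.2 × 155 = 226320 kJ/h
Sensible, feed 205→25 °C: -102590 kJ/h
Outlet flows (mol/h): A 619.84, B 1460.2, C 1460.2
Sensible, products 25→224 °C: 100050 kJ/h
Q = ΔH = 223790 kJ/h = 62.163 kW
Heat supplied = 62.163 kJ/s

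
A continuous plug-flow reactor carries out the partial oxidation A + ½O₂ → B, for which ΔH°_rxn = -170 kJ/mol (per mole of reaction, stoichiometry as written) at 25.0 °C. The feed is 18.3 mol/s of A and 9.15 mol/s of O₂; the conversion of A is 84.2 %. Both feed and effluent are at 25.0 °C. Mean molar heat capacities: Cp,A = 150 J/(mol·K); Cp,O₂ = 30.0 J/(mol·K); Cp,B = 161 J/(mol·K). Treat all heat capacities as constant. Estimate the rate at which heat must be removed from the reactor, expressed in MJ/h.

Q_out = 9430 MJ/h

Extent of reaction ξ = 0.842 × 18.3 = 15.409 mol/s
Reaction term: ξ·ΔH°_rxn = 15.409 × -170 = -2619.5 kJ/s
Q = ΔH = -2619.5 kJ/s = -2619.5 kW
Heat removed = 9430.1 MJ/h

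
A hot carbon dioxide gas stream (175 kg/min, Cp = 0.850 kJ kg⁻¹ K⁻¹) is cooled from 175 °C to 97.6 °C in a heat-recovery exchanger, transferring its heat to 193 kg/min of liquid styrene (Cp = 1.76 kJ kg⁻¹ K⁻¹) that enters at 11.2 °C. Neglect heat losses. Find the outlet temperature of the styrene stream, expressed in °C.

T_c,out = 45.1 °C

Heat released by hot stream: Q = 175 × 0.850 × (175 − 97.6) = 11513 kJ/min
Energy balance on cold side (adiabatic exchanger): Q = ṁ_c·Cp_c·(T_c,out − T_c,in)
T_c,out = 11.2 + 11513/(193 × 1.76) = 45.094 °C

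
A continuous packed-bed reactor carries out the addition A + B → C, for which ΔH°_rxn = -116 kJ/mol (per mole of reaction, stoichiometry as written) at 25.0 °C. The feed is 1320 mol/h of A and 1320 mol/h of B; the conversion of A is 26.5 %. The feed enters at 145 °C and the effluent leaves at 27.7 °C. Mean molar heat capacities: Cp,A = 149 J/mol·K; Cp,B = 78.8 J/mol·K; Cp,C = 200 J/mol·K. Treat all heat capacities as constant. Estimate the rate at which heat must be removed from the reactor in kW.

Extent of reaction ξ = 0.265 × 1320 = 349.8 mol/h
Reaction term: ξ·ΔH°_rxn = 349.8 × -116 = -40577 kJ/h
Sensible, feed 145→25 °C: -36084 kJ/h
Outlet flows (mol/h): A 970.2, B 970.2, C 349.8
Sensible, products 25→27.7 °C: 785.62 kJ/h
Q = ΔH = -75875 kJ/h = -21.076 kW
Heat removed = 21.076 kW

Q_out = 21.1 kW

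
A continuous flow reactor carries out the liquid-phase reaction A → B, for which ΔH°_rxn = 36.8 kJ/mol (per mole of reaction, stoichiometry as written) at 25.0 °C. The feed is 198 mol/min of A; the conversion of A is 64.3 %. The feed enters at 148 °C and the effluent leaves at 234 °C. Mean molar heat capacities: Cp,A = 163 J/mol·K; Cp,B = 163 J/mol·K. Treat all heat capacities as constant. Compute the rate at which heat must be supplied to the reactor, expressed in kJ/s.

Q_in = 124 kJ/s

Extent of reaction ξ = 0.643 × 198 = 127.31 mol/min
Reaction term: ξ·ΔH°_rxn = 127.31 × 36.8 = 4685.2 kJ/min
Sensible, feed 148→25 °C: -3969.7 kJ/min
Outlet flows (mol/min): A 70.686, B 127.31
Sensible, products 25→234 °C: 6745.3 kJ/min
Q = ΔH = 7460.7 kJ/min = 124.35 kW
Heat supplied = 124.35 kJ/s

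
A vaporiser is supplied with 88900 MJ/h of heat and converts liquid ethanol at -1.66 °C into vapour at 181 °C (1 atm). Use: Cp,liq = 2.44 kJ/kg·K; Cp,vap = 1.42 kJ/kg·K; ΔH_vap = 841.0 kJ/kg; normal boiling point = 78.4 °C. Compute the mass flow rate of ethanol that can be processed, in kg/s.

ṁ = 20.9 kg/s

Δh = 2.44×(78.4−-1.66) + 841.0 + 1.42×(181−78.4) = 1182 kJ/kg
Q = 88900 MJ/h = 24694 kJ/s = 24694 kJ/s
ṁ = Q/Δh = 24694 / 1182 = 20.891 kg/s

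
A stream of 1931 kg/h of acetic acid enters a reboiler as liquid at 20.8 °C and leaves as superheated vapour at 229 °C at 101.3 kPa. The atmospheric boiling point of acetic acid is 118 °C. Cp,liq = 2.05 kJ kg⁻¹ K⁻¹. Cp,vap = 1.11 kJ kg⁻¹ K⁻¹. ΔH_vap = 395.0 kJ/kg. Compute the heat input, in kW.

Q = 385 kW

liquid 20.8→118 °C: 199.26 kJ/kg
vaporisation at 118 °C: 395 kJ/kg
vapour 118→229 °C: 123.21 kJ/kg
Δh = 199.26 + 395 + 123.21 = 717.47 kJ/kg
Q = ṁ·Δh = 1931 kg/h × 717.47 kJ/kg = 1.3854e+06 kJ/h
|Q| = 384.84 kW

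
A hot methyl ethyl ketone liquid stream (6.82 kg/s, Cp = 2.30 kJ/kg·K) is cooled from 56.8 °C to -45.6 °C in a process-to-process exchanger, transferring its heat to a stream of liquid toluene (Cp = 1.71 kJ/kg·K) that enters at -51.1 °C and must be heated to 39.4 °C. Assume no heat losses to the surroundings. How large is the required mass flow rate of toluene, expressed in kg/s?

ṁ_c = 10.4 kg/s

Heat released by hot stream: Q = 6.82 × 2.30 × (56.8 − -45.6) = 1606.2 kJ/s
Energy balance on cold side (adiabatic exchanger): Q = ṁ_c·Cp_c·(T_c,out − T_c,in)
ṁ_c = 1606.2 / [1.71 × (39.4 − -51.1)] = 10.379 kg/s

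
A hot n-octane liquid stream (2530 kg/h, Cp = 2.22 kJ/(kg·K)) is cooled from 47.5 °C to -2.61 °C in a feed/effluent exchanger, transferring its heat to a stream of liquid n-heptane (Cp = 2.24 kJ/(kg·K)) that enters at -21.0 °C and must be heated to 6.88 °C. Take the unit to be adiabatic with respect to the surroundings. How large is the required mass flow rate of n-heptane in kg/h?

Heat released by hot stream: Q = 2530 × 2.22 × (47.5 − -2.61) = 281450 kJ/h
Energy balance on cold side (adiabatic exchanger): Q = ṁ_c·Cp_c·(T_c,out − T_c,in)
ṁ_c = 281450 / [2.24 × (6.88 − -21.0)] = 4506.7 kg/h

ṁ_c = 4510 kg/h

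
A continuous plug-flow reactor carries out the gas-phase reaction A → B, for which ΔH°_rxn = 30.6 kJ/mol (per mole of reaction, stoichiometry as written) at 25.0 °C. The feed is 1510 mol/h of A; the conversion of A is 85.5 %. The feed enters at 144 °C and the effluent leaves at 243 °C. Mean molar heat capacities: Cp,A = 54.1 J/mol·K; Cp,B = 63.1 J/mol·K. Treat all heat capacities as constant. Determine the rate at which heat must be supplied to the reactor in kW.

Extent of reaction ξ = 0.855 × 1510 = 1291 mol/h
Reaction term: ξ·ΔH°_rxn = 1291 × 30.6 = 39506 kJ/h
Sensible, feed 144→25 °C: -9721.2 kJ/h
Outlet flows (mol/h): A 218.95, B 1291
Sensible, products 25→243 °C: 20342 kJ/h
Q = ΔH = 50127 kJ/h = 13.924 kW
Heat supplied = 13.924 kW

Q_in = 13.9 kW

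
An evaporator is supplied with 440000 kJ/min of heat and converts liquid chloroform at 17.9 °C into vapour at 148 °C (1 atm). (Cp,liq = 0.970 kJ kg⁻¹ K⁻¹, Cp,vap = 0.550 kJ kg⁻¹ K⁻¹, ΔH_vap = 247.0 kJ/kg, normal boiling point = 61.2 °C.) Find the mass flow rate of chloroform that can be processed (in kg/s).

Δh = 0.970×(61.2−17.9) + 247.0 + 0.550×(148−61.2) = 336.74 kJ/kg
Q = 440000 kJ/min = 7333.3 kJ/s = 7333.3 kJ/s
ṁ = Q/Δh = 7333.3 / 336.74 = 21.777 kg/s

ṁ = 21.8 kg/s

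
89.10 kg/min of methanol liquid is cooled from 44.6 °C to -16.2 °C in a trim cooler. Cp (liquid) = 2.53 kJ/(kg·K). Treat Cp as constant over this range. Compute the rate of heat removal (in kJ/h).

Q = ṁ·Cp·ΔT = 89.10 × 2.53 × (-16.2 − 44.6) = -13706 kJ/min
Converting: 13706 / 60 s = 228.43 kW
Cooling duty = 822340 kJ/h

Q_c = 822000 kJ/h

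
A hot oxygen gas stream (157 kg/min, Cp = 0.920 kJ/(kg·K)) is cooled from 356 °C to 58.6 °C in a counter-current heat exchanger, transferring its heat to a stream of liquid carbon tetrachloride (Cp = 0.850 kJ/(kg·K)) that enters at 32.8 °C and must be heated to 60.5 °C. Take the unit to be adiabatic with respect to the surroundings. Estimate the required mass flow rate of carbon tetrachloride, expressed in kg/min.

ṁ_c = 1820 kg/min

Heat released by hot stream: Q = 157 × 0.920 × (356 − 58.6) = 42956 kJ/min
Energy balance on cold side (adiabatic exchanger): Q = ṁ_c·Cp_c·(T_c,out − T_c,in)
ṁ_c = 42956 / [0.850 × (60.5 − 32.8)] = 1824.4 kg/min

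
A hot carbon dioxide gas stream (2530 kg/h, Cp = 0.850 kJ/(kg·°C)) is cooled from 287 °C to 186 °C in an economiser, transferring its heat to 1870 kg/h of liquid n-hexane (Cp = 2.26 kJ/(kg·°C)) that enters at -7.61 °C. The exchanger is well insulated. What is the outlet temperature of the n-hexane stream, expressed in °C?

T_c,out = 43.8 °C

Heat released by hot stream: Q = 2530 × 0.850 × (287 − 186) = 217200 kJ/h
Energy balance on cold side (adiabatic exchanger): Q = ṁ_c·Cp_c·(T_c,out − T_c,in)
T_c,out = -7.61 + 217200/(1870 × 2.26) = 43.784 °C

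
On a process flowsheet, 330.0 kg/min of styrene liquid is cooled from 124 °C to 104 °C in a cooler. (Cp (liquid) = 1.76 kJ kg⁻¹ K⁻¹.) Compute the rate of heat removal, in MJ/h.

Q_c = 697 MJ/h

Q = ṁ·Cp·ΔT = 330.0 × 1.76 × (104 − 124) = -11616 kJ/min
Converting: 11616 / 60 s = 193.6 kW
Cooling duty = 696.96 MJ/h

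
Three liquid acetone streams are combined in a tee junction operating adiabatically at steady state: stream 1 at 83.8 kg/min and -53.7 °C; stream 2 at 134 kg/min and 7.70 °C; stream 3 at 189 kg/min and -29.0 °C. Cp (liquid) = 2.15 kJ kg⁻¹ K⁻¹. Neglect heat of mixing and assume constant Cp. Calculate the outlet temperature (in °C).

Adiabatic, steady state ⇒ Σ ṁᵢCp,ᵢ(T_out − Tᵢ) = 0
T_out = Σ ṁᵢCp,ᵢTᵢ / Σ ṁᵢCp,ᵢ
      = -19241 / 874.62 = -21.999 °C

T_out = -22.0 °C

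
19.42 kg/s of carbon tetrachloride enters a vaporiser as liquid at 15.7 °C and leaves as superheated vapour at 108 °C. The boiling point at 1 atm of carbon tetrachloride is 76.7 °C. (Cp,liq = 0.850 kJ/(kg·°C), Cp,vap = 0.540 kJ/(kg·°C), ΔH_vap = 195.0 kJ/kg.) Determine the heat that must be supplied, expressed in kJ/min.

Q = 307000 kJ/min

liquid 15.7→76.7 °C: 51.85 kJ/kg
vaporisation at 76.7 °C: 195 kJ/kg
vapour 76.7→108 °C: 16.902 kJ/kg
Δh = 51.85 + 195 + 16.902 = 263.75 kJ/kg
Q = ṁ·Δh = 19.42 kg/s × 263.75 kJ/kg = 5122.1 kJ/s
|Q| = 5122.1 kW = 307320 kJ/min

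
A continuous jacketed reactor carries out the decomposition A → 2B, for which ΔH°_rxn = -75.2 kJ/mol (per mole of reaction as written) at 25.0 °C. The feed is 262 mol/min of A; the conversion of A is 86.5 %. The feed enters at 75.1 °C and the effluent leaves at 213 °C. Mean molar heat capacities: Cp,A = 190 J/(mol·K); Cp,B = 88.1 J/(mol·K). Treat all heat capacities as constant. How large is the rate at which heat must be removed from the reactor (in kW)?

Q_out = 179 kW

Extent of reaction ξ = 0.865 × 262 = 226.63 mol/min
Reaction term: ξ·ΔH°_rxn = 226.63 × -75.2 = -17043 kJ/min
Sensible, feed 75.1→25 °C: -2494 kJ/min
Outlet flows (mol/min): A 35.37, B 453.26
Sensible, products 25→213 °C: 8770.7 kJ/min
Q = ΔH = -10766 kJ/min = -179.43 kW
Heat removed = 179.43 kW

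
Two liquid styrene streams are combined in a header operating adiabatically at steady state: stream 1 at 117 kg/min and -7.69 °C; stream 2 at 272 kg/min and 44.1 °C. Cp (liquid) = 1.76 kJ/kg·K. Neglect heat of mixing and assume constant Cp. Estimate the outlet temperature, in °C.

Adiabatic, steady state ⇒ Σ ṁᵢCp,ᵢ(T_out − Tᵢ) = 0
Σ ṁᵢCp,ᵢTᵢ = 117×1.76×-7.69 + 272×1.76×44.1 = 19528
Σ ṁᵢCp,ᵢ = 117×1.76 + 272×1.76 = 684.64
T_out = 19528 / 684.64 = 28.523 °C

T_out = 28.5 °C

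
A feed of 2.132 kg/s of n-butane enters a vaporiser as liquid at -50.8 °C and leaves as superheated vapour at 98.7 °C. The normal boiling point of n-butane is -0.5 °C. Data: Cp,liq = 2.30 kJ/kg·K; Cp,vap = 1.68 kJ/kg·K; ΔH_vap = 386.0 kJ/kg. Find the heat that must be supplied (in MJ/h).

Q = 5130 MJ/h

liquid -50.8→-0.5 °C: 115.69 kJ/kg
vaporisation at -0.5 °C: 386 kJ/kg
vapour -0.5→98.7 °C: 166.66 kJ/kg
Δh = 115.69 + 386 + 166.66 = 668.35 kJ/kg
Q = ṁ·Δh = 2.132 kg/s × 668.35 kJ/kg = 1424.9 kJ/s
|Q| = 1424.9 kW = 5129.7 MJ/h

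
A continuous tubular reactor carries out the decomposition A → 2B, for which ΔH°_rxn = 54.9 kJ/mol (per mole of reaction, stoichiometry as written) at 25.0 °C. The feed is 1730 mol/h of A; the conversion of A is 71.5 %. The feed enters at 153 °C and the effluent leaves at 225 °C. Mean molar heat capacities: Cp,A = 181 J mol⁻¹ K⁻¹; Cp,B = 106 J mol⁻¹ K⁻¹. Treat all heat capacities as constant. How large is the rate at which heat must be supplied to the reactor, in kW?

Q_in = 27.3 kW

Extent of reaction ξ = 0.715 × 1730 = 1237 mol/h
Reaction term: ξ·ΔH°_rxn = 1237 × 54.9 = 67909 kJ/h
Sensible, feed 153→25 °C: -40081 kJ/h
Outlet flows (mol/h): A 493.05, B 2473.9
Sensible, products 25→225 °C: 70295 kJ/h
Q = ΔH = 98123 kJ/h = 27.256 kW
Heat supplied = 27.256 kW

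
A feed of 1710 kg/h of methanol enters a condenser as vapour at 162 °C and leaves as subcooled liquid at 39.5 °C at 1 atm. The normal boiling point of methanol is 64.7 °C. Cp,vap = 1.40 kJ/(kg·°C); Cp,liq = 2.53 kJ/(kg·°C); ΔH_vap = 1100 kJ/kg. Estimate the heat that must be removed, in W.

vapour 162→64.7 °C: -136.22 kJ/kg
condensation at 64.7 °C: -1100 kJ/kg
liquid 64.7→39.5 °C: -63.756 kJ/kg
Δh = -136.22 + -1100 + -63.756 = -1300 kJ/kg
Q = ṁ·Δh = 1710 kg/h × -1300 kJ/kg = -2.223e+06 kJ/h
|Q| = 617.49 kW = 617490 W

Q_c = 617000 W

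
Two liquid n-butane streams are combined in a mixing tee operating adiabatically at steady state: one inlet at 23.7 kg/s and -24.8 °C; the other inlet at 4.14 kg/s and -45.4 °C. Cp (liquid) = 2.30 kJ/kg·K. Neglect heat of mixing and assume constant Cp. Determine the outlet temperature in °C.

Energy balance with Q = 0: Σ ṁᵢCp,ᵢ(T_out − Tᵢ) = 0
T_out = Σ ṁᵢCp,ᵢTᵢ / Σ ṁᵢCp,ᵢ
      = -1784.1 / 64.032 = -27.863 °C

T_out = -27.9 °C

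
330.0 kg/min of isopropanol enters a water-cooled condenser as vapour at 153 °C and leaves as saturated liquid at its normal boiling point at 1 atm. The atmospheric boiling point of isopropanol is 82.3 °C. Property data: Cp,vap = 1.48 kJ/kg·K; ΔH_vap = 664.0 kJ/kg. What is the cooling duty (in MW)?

Q_c = 4.23 MW

vapour 153→82.3 °C: -104.64 kJ/kg
condensation at 82.3 °C: -664 kJ/kg
Δh = -104.64 + -664 = -768.64 kJ/kg
Q = ṁ·Δh = 330.0 kg/min × -768.64 kJ/kg = -253650 kJ/min
|Q| = 4227.5 kW = 4.2275 MW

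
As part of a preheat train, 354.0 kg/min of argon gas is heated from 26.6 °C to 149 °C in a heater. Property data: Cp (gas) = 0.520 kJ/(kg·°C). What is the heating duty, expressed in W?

Q = 376000 W

Q = ṁ·Cp·ΔT = 354.0 × 0.520 × (149 − 26.6) = 22531 kJ/min
Converting: 22531 / 60 s = 375.52 kW
Heating duty = 375520 W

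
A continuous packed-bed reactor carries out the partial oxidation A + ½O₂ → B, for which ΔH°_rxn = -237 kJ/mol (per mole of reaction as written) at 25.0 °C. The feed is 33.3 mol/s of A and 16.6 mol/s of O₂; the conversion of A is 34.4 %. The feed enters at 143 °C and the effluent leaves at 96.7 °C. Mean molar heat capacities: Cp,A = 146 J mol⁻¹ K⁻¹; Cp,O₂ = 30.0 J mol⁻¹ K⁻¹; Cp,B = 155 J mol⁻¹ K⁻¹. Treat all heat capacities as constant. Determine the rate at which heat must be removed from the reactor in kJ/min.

Q_out = 178000 kJ/min

Extent of reaction ξ = 0.344 × 33.3 = 11.455 mol/s
Reaction term: ξ·ΔH°_rxn = 11.455 × -237 = -2714.9 kJ/s
Sensible, feed 143→25 °C: -632.46 kJ/s
Outlet flows (mol/s): A 21.845, O₂ 10.872, B 11.455
Sensible, products 25→96.7 °C: 379.37 kJ/s
Q = ΔH = -2968 kJ/s = -2968 kW
Heat removed = 178080 kJ/min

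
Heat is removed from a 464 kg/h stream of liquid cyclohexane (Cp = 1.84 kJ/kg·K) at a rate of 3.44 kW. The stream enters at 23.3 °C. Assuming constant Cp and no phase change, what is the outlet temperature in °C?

Q = 3.44 kW = 12384 kJ/h
ΔT = Q/(ṁ·Cp) = 12384/(464×1.84) = 14.505 K
T_out = 23.3 − 14.505 = 8.7948 °C

T_out = 8.79 °C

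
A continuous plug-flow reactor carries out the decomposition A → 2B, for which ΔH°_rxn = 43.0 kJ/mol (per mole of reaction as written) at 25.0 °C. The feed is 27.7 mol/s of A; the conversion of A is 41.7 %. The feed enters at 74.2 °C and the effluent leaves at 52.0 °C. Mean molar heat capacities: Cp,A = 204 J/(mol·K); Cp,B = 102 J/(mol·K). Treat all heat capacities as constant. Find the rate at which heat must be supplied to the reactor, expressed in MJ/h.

Extent of reaction ξ = 0.417 × 27.7 = 11.551 mol/s
Reaction term: ξ·ΔH°_rxn = 11.551 × 43.0 = 496.69 kJ/s
Sensible, feed 74.2→25 °C: -278.02 kJ/s
Outlet flows (mol/s): A 16.149, B 23.102
Sensible, products 25→52.0 °C: 152.57 kJ/s
Q = ΔH = 371.24 kJ/s = 371.24 kW
Heat supplied = 1336.5 MJ/h

Q_in = 1340 MJ/h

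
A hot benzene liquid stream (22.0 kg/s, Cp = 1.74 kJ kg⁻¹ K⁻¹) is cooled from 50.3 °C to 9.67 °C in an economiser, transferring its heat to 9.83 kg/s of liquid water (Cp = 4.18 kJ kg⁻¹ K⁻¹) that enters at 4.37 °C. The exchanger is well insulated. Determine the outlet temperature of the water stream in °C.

T_c,out = 42.2 °C

Heat released by hot stream: Q = 22.0 × 1.74 × (50.3 − 9.67) = 1555.3 kJ/s
Energy balance on cold side (adiabatic exchanger): Q = ṁ_c·Cp_c·(T_c,out − T_c,in)
T_c,out = 4.37 + 1555.3/(9.83 × 4.18) = 42.222 °C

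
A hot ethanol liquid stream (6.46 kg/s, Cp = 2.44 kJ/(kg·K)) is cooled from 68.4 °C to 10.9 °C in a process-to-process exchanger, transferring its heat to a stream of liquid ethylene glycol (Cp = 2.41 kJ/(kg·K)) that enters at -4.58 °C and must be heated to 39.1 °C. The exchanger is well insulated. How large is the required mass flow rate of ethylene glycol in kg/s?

ṁ_c = 8.61 kg/s

Heat released by hot stream: Q = 6.46 × 2.44 × (68.4 − 10.9) = 906.34 kJ/s
Energy balance on cold side (adiabatic exchanger): Q = ṁ_c·Cp_c·(T_c,out − T_c,in)
ṁ_c = 906.34 / [2.41 × (39.1 − -4.58)] = 8.6097 kg/s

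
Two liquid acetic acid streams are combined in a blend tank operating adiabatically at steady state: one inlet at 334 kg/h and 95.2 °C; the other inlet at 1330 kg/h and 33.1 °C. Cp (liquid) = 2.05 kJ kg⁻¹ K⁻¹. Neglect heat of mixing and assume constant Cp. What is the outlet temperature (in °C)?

T_out = 45.6 °C

Energy balance with Q = 0: Σ ṁᵢCp,ᵢ(T_out − Tᵢ) = 0
T_out = Σ ṁᵢCp,ᵢTᵢ / Σ ṁᵢCp,ᵢ
      = 155430 / 3411.2 = 45.565 °C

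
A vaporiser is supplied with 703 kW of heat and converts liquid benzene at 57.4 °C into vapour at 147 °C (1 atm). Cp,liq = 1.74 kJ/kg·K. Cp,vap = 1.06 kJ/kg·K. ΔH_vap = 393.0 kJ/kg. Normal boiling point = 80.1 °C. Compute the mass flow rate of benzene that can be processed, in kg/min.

Δh = 1.74×(80.1−57.4) + 393.0 + 1.06×(147−80.1) = 503.41 kJ/kg
Q = 703 kW = 703 kJ/s = 42180 kJ/min
ṁ = Q/Δh = 42180 / 503.41 = 83.788 kg/min

ṁ = 83.8 kg/min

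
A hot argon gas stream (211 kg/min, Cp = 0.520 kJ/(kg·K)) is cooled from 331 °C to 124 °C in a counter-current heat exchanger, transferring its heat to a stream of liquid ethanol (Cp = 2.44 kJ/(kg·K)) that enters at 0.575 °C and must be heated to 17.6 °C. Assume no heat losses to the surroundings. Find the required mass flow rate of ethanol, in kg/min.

Heat released by hot stream: Q = 211 × 0.520 × (331 − 124) = 22712 kJ/min
Energy balance on cold side (adiabatic exchanger): Q = ṁ_c·Cp_c·(T_c,out − T_c,in)
ṁ_c = 22712 / [2.44 × (17.6 − 0.575)] = 546.74 kg/min

ṁ_c = 547 kg/min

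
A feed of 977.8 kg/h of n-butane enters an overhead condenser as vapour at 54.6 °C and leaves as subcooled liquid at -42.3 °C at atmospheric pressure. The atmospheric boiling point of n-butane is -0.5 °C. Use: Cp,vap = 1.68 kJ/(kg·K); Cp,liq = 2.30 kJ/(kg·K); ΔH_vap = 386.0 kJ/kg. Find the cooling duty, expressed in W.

Q_c = 156000 W

vapour 54.6→-0.5 °C: -92.568 kJ/kg
condensation at -0.5 °C: -386 kJ/kg
liquid -0.5→-42.3 °C: -96.14 kJ/kg
Δh = -92.568 + -386 + -96.14 = -574.71 kJ/kg
Q = ṁ·Δh = 977.8 kg/h × -574.71 kJ/kg = -561950 kJ/h
|Q| = 156.1 kW = 156100 W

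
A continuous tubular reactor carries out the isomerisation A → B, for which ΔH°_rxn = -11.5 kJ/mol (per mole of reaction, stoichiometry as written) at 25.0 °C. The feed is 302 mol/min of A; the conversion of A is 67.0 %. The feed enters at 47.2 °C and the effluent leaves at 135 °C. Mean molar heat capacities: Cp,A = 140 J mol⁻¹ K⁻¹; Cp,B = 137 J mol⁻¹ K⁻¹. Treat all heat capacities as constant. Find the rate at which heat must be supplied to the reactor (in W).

Extent of reaction ξ = 0.670 × 302 = 202.34 mol/min
Reaction term: ξ·ΔH°_rxn = 202.34 × -11.5 = -2326.9 kJ/min
Sensible, feed 47.2→25 °C: -938.62 kJ/min
Outlet flows (mol/min): A 99.66, B 202.34
Sensible, products 25→135 °C: 4584 kJ/min
Q = ΔH = 1318.5 kJ/min = 21.975 kW
Heat supplied = 21975 W

Q_in = 22000 W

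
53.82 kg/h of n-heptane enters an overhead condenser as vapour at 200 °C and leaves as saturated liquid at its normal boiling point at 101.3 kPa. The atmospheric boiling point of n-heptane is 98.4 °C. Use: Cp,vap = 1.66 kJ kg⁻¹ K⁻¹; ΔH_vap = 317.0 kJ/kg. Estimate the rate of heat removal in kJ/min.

Q_c = 436 kJ/min

vapour 200→98.4 °C: -168.66 kJ/kg
condensation at 98.4 °C: -317 kJ/kg
Δh = -168.66 + -317 = -485.66 kJ/kg
Q = ṁ·Δh = 53.82 kg/h × -485.66 kJ/kg = -26138 kJ/h
|Q| = 7.2606 kW = 435.63 kJ/min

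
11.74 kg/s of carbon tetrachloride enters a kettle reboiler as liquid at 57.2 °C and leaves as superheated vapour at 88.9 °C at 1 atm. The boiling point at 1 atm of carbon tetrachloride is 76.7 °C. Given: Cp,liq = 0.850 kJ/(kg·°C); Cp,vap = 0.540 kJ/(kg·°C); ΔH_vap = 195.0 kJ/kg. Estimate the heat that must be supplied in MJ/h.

liquid 57.2→76.7 °C: 16.575 kJ/kg
vaporisation at 76.7 °C: 195 kJ/kg
vapour 76.7→88.9 °C: 6.588 kJ/kg
Δh = 16.575 + 195 + 6.588 = 218.16 kJ/kg
Q = ṁ·Δh = 11.74 kg/s × 218.16 kJ/kg = 2561.2 kJ/s
|Q| = 2561.2 kW = 9220.4 MJ/h

Q = 9220 MJ/h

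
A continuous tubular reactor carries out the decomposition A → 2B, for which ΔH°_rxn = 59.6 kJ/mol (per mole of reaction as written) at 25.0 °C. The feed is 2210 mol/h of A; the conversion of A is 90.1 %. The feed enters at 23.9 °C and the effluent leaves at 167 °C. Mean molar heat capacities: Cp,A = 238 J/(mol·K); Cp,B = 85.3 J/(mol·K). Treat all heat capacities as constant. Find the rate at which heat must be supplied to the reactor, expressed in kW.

Extent of reaction ξ = 0.901 × 2210 = 1991.2 mol/h
Reaction term: ξ·ΔH°_rxn = 1991.2 × 59.6 = 118680 kJ/h
Sensible, feed 23.9→25 °C: 578.58 kJ/h
Outlet flows (mol/h): A 218.79, B 3982.4
Sensible, products 25→167 °C: 55632 kJ/h
Q = ΔH = 174890 kJ/h = 48.58 kW
Heat supplied = 48.58 kW

Q_in = 48.6 kW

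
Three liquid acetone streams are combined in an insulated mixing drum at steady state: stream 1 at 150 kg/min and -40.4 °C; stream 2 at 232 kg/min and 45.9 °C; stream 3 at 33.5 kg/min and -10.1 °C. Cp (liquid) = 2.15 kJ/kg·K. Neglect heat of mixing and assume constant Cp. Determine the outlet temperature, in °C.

T_out = 10.2 °C

Adiabatic, steady state ⇒ Σ ṁᵢCp,ᵢ(T_out − Tᵢ) = 0
Σ ṁᵢCp,ᵢTᵢ = 150×2.15×-40.4 + 232×2.15×45.9 + 33.5×2.15×-10.1 = 9138.5
Σ ṁᵢCp,ᵢ = 150×2.15 + 232×2.15 + 33.5×2.15 = 893.32
T_out = 9138.5 / 893.32 = 10.23 °C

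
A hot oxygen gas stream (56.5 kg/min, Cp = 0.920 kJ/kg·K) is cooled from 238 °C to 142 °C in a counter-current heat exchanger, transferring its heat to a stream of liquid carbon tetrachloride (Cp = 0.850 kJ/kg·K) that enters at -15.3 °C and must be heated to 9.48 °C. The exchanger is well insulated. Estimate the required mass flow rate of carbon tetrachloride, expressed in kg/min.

Heat released by hot stream: Q = 56.5 × 0.920 × (238 − 142) = 4990.1 kJ/min
Energy balance on cold side (adiabatic exchanger): Q = ṁ_c·Cp_c·(T_c,out − T_c,in)
ṁ_c = 4990.1 / [0.850 × (9.48 − -15.3)] = 236.91 kg/min

ṁ_c = 237 kg/min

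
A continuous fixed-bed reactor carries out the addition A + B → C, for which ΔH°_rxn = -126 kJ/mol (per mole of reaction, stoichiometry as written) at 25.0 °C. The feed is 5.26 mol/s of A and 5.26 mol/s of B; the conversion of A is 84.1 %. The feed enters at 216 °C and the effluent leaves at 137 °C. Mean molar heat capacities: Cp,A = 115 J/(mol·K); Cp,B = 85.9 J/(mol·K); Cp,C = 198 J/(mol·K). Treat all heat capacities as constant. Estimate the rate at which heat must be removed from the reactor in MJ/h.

Extent of reaction ξ = 0.841 × 5.26 = 4.4237 mol/s
Reaction term: ξ·ΔH°_rxn = 4.4237 × -126 = -557.38 kJ/s
Sensible, feed 216→25 °C: -201.84 kJ/s
Outlet flows (mol/s): A 0.83634, B 0.83634, C 4.4237
Sensible, products 25→137 °C: 116.92 kJ/s
Q = ΔH = -642.3 kJ/s = -642.3 kW
Heat removed = 2312.3 MJ/h

Q_out = 2310 MJ/h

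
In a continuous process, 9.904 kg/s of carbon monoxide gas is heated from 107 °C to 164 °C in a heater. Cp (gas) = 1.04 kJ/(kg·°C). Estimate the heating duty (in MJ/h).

Q = ṁ·Cp·ΔT = 9.904 × 1.04 × (164 − 107) = 587.11 kJ/s
Heating duty = 2113.6 MJ/h

Q = 2110 MJ/h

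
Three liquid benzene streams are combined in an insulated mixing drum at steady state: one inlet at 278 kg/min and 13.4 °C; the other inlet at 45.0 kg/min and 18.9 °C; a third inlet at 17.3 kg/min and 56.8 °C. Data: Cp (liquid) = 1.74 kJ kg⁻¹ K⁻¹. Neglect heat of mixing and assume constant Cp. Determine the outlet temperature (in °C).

T_out = 16.3 °C

Energy balance with Q = 0: Σ ṁᵢCp,ᵢ(T_out − Tᵢ) = 0
T_out = Σ ṁᵢCp,ᵢTᵢ / Σ ṁᵢCp,ᵢ
      = 9671.5 / 592.12 = 16.334 °C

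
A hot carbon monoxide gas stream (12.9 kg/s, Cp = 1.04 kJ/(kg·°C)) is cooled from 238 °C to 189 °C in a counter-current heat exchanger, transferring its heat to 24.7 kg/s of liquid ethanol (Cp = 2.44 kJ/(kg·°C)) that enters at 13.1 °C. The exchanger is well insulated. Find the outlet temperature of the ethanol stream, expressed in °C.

Heat released by hot stream: Q = 12.9 × 1.04 × (238 − 189) = 657.38 kJ/s
Energy balance on cold side (adiabatic exchanger): Q = ṁ_c·Cp_c·(T_c,out − T_c,in)
T_c,out = 13.1 + 657.38/(24.7 × 2.44) = 24.008 °C

T_c,out = 24.0 °C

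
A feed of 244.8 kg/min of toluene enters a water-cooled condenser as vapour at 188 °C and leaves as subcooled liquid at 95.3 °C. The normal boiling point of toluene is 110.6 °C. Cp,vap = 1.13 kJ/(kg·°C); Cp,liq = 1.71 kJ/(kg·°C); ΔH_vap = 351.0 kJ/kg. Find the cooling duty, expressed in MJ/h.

Q_c = 6820 MJ/h

vapour 188→110.6 °C: -87.462 kJ/kg
condensation at 110.6 °C: -351 kJ/kg
liquid 110.6→95.3 °C: -26.163 kJ/kg
Δh = -87.462 + -351 + -26.163 = -464.62 kJ/kg
Q = ṁ·Δh = 244.8 kg/min × -464.62 kJ/kg = -113740 kJ/min
|Q| = 1895.7 kW = 6824.4 MJ/h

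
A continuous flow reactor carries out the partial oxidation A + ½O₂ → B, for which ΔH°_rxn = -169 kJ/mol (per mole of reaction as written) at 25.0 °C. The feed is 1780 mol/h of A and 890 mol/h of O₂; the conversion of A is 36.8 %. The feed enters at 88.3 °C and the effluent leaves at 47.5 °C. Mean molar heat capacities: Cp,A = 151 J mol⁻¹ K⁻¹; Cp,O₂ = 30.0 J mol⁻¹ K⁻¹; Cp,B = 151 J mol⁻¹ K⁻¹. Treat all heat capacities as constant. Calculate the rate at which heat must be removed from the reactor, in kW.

Extent of reaction ξ = 0.368 × 1780 = 655.04 mol/h
Reaction term: ξ·ΔH°_rxn = 655.04 × -169 = -110700 kJ/h
Sensible, feed 88.3→25 °C: -18704 kJ/h
Outlet flows (mol/h): A 1125, O₂ 562.48, B 655.04
Sensible, products 25→47.5 °C: 6427.2 kJ/h
Q = ΔH = -122980 kJ/h = -34.161 kW
Heat removed = 34.161 kW

Q_out = 34.2 kW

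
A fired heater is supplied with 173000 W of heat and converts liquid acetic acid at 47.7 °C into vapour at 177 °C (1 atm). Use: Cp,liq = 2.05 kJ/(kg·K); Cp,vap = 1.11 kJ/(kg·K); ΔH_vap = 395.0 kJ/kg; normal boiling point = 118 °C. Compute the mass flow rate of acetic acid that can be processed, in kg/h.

Δh = 2.05×(118−47.7) + 395.0 + 1.11×(177−118) = 604.61 kJ/kg
Q = 173000 W = 173 kJ/s = 622800 kJ/h
ṁ = Q/Δh = 622800 / 604.61 = 1030.1 kg/h

ṁ = 1030 kg/h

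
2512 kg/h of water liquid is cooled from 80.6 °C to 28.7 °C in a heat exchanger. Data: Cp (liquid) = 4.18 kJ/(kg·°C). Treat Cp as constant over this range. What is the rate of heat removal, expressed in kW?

Q_c = 151 kW

Q = ṁ·Cp·ΔT = 2512 × 4.18 × (28.7 − 80.6) = -544960 kJ/h
Converting: 544960 / 3600 s = 151.38 kW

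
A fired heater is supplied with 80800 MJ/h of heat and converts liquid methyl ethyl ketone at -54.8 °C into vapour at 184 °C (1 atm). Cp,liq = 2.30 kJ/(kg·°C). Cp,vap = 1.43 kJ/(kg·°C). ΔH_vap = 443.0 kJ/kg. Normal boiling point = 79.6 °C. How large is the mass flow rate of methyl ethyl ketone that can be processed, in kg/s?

Δh = 2.30×(79.6−-54.8) + 443.0 + 1.43×(184−79.6) = 901.41 kJ/kg
Q = 80800 MJ/h = 22444 kJ/s = 22444 kJ/s
ṁ = Q/Δh = 22444 / 901.41 = 24.899 kg/s

ṁ = 24.9 kg/s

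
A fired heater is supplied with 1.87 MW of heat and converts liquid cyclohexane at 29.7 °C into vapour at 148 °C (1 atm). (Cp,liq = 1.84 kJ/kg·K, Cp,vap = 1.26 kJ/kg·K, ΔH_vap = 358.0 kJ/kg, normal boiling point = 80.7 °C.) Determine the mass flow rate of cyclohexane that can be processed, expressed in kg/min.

Δh = 1.84×(80.7−29.7) + 358.0 + 1.26×(148−80.7) = 536.64 kJ/kg
Q = 1.87 MW = 1870 kJ/s = 112200 kJ/min
ṁ = Q/Δh = 112200 / 536.64 = 209.08 kg/min

ṁ = 209 kg/min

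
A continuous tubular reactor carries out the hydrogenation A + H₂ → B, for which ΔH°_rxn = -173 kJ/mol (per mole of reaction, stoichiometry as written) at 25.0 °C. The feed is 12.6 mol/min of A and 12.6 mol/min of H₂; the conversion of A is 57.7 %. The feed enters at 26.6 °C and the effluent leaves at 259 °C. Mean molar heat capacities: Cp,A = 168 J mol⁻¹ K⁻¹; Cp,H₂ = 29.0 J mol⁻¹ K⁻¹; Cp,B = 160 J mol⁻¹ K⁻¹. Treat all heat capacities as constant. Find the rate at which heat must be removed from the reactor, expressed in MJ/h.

Extent of reaction ξ = 0.577 × 12.6 = 7.2702 mol/min
Reaction term: ξ·ΔH°_rxn = 7.2702 × -173 = -1257.7 kJ/min
Sensible, feed 26.6→25 °C: -3.9715 kJ/min
Outlet flows (mol/min): A 5.3298, H₂ 5.3298, B 7.2702
Sensible, products 25→259 °C: 517.89 kJ/min
Q = ΔH = -743.83 kJ/min = -12.397 kW
Heat removed = 44.63 MJ/h

Q_out = 44.6 MJ/h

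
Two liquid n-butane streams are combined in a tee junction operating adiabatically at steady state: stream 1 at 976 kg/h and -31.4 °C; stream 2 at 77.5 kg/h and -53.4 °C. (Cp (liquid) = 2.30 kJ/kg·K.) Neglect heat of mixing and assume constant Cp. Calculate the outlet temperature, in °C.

T_out = -33.0 °C

Energy balance with Q = 0: Σ ṁᵢCp,ᵢ(T_out − Tᵢ) = 0
T_out = Σ ṁᵢCp,ᵢTᵢ / Σ ṁᵢCp,ᵢ
      = -80005 / 2423 = -33.018 °C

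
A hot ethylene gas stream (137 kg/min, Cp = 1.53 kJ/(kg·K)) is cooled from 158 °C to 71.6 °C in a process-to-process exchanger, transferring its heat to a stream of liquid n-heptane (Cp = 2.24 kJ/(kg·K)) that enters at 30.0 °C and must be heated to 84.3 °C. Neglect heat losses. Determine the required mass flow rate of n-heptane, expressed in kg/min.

Heat released by hot stream: Q = 137 × 1.53 × (158 − 71.6) = 18110 kJ/min
Energy balance on cold side (adiabatic exchanger): Q = ṁ_c·Cp_c·(T_c,out − T_c,in)
ṁ_c = 18110 / [2.24 × (84.3 − 30.0)] = 148.89 kg/min

ṁ_c = 149 kg/min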